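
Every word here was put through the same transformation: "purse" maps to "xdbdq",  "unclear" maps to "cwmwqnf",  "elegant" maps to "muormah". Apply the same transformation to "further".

ndbetrf

In purse: p→x is +8, u→d is +9, r→b is +10, s→d is +11 — the shift increases by 1 each position. The shift increases by 1 at each position, starting from +8: 8, 9, 10, ….
Applying it to further: f+8=n, u+9=d, r+10=b, t+11=e, h+12=t, e+13=r, r+14=f.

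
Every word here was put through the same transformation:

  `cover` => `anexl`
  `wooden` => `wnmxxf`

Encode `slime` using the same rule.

The output letters match the input read backwards, each shifted +9: cover reversed is revoc. Two steps: reverse the string, then apply a Caesar shift of +9.
On slime: reverse → emils; then shift: e+9=n, m+9=v, i+9=r, l+9=u, s+9=b.

nvrub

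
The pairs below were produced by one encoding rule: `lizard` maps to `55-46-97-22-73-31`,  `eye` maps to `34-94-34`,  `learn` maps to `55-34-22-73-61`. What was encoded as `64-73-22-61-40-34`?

orange

l(#12)→55 and i(#9)→46: differences scale by 3, so n = 3·pos + 19. The formula is n = 3×(alphabet index, a=1) + 19.
Decoding 64-73-22-61-40-34: 64→(64−19)÷3=15=o, 73→(73−19)÷3=18=r, 22→(22−19)÷3=1=a, 61→(61−19)÷3=14=n, 40→(40−19)÷3=7=g, 34→(34−19)÷3=5=e.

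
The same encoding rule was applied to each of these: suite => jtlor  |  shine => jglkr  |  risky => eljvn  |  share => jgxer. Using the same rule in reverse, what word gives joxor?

Each letter's alphabet position (a=0..z=25) is mapped through 5·x+23 mod 26 — an affine cipher.
Reversing it on joxor: j(9)→21·(9−23)≡18=s; o(14)→21·(14−23)≡19=t; x(23)→21·(23−23)≡0=a; o(14)→21·(14−23)≡19=t; r(17)→21·(17−23)≡4=e (all mod 26).

state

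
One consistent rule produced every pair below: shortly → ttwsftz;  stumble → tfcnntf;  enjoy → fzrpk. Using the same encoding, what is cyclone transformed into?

It's a Vigenère-style cipher with numeric key [1,12,8]: position i shifts by key[i mod 3].
On cyclone: c+1=d, y+12=k, c+8=k, l+1=m, o+12=a, n+8=v, e+1=f.

dkkmavf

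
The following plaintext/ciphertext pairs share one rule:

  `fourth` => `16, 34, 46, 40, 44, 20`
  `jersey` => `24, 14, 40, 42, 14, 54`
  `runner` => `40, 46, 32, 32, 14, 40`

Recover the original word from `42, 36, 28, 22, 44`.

split

f(#6)→16 and o(#15)→34: differences scale by 2, so n = 2·pos + 4. Each letter becomes 2×(its alphabet position, a=1..z=26) + 4.
Reversing it on 42, 36, 28, 22, 44: 42→(42−4)÷2=19=s, 36→(36−4)÷2=16=p, 28→(28−4)÷2=12=l, 22→(22−4)÷2=9=i, 44→(44−4)÷2=20=t.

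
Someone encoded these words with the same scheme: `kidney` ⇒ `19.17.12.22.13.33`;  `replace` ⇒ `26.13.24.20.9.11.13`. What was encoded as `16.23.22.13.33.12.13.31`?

k is letter #11 and maps to 19: an offset of 8. The number is (letter's place in the alphabet, a=1) + 8.
Reversing it on 16.23.22.13.33.12.13.31: 16→(16−8)÷1=8=h, 23→(23−8)÷1=15=o, 22→(22−8)÷1=14=n, 13→(13−8)÷1=5=e, 33→(33−8)÷1=25=y, 12→(12−8)÷1=4=d, 13→(13−8)÷1=5=e, 31→(31−8)÷1=23=w.

honeydew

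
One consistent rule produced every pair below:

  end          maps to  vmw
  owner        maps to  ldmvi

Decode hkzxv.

Each pair mirrors across the alphabet (e↔v, n↔m, d↔w): positions sum to 25. Letters are reflected about the middle of the alphabet (position → 25−position): Atbash.
Reversing it on hkzxv: h↔s, k↔p, z↔a, x↔c, v↔e.

space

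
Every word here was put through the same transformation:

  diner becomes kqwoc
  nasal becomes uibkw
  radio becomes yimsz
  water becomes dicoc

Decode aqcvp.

title

In diner: d→k is +7, i→q is +8, n→w is +9, e→o is +10 — the shift increases by 1 each position. Each letter shifts forward by (position + 7), i.e. 7, 8, 9, … — the shift grows by one for each successive letter.
Decoding aqcvp: a−7=t, q−8=i, c−9=t, v−10=l, p−11=e.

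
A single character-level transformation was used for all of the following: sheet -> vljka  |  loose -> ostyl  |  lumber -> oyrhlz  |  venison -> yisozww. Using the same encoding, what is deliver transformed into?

giqocma

In sheet: s→v is +3, h→l is +4, e→j is +5, e→k is +6 — the shift increases by 1 each position. Each letter shifts forward by (position + 3), i.e. 3, 4, 5, … — the shift grows by one for each successive letter.
Applying it to deliver: d+3=g, e+4=i, l+5=q, i+6=o, v+7=c, e+8=m, r+9=a.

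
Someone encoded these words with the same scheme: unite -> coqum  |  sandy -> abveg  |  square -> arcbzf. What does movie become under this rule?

Shifts by position in unite: pos 0: u→c (+8), pos 1: n→o (+1), pos 2: i→q (+8), pos 3: t→u (+1) — repeating every 2. A repeating key of period 2 is used — shifts +8, +1 over and over.
On movie: m+8=u, o+1=p, v+8=d, i+1=j, e+8=m.

updjm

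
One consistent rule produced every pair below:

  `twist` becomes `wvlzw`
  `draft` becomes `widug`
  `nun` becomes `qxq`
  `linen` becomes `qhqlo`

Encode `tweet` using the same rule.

Read the word backwards and shift each letter +3.
Applying it to tweet: reverse → teewt; then shift: t+3=w, e+3=h, e+3=h, w+3=z, t+3=w.

whhzw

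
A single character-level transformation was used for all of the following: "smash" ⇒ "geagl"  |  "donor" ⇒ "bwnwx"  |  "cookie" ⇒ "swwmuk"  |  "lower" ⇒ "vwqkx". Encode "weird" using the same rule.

s(18)→g(6) and m(12)→e(4) fit y≡9x+0 (mod 26); the inverse of 9 mod 26 is 3. Each letter's alphabet position (a=0..z=25) is mapped through 9·x+0 mod 26 — an affine cipher.
For weird: w(22)→9·22+0≡16=q; e(4)→9·4+0≡10=k; i(8)→9·8+0≡20=u; r(17)→9·17+0≡23=x; d(3)→9·3+0≡1=b (all mod 26).

qkuxb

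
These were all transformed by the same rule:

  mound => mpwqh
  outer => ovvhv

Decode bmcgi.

In mound: m→m is +0, o→p is +1, u→w is +2, n→q is +3 — the shift increases by 1 each position. Letter i (0-indexed) is shifted by i+0, so successive shifts are 0, 1, 2, ….
Decoding bmcgi: b−0=b, m−1=l, c−2=a, g−3=d, i−4=e.

blade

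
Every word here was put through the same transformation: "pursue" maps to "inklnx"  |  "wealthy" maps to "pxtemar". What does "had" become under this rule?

atw

Each letter is shifted forward by 19 in the alphabet (a Caesar shift of +19).
On had: h+19=a, a+19=t, d+19=w.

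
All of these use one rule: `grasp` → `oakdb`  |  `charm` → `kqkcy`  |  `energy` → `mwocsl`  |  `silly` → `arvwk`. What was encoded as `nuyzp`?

flood

In grasp: g→o is +8, r→a is +9, a→k is +10, s→d is +11 — the shift increases by 1 each position. Letter i (0-indexed) is shifted by i+8, so successive shifts are 8, 9, 10, ….
Decoding nuyzp: n−8=f, u−9=l, y−10=o, z−11=o, p−12=d.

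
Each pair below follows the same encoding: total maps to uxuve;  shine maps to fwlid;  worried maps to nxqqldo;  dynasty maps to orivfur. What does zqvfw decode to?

t(19)→u(20) and o(14)→x(23) fit y≡15x+21 (mod 26); the inverse of 15 mod 26 is 7. Treating letters as 0–25, the rule is x ↦ 15x + 21 (mod 26).
Undoing it on zqvfw: z(25)→7·(25−21)≡2=c; q(16)→7·(16−21)≡17=r; v(21)→7·(21−21)≡0=a; f(5)→7·(5−21)≡18=s; w(22)→7·(22−21)≡7=h (all mod 26).

crash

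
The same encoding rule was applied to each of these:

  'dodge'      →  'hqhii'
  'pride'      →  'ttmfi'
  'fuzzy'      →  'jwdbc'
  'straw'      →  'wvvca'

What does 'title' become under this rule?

xkxni

It's a Vigenère-style cipher with numeric key [4,2]: position i shifts by key[i mod 2].
On title: t+4=x, i+2=k, t+4=x, l+2=n, e+4=i.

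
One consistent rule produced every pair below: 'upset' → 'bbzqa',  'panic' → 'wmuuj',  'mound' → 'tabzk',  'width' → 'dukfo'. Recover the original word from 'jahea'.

coast

A repeating key of period 2 is used — shifts +7, +12 over and over.
Decoding jahea: j−7=c, a−12=o, h−7=a, e−12=s, a−7=t.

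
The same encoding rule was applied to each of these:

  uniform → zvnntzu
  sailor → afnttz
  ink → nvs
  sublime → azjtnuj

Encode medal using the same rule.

The shift depends on letter class: consonant n→v is +8, but vowel u→z is +5. Vowels shift forward by 5 and consonants shift forward by 8.
On medal: m(cons)+8=u, e(vowel)+5=j, d(cons)+8=l, a(vowel)+5=f, l(cons)+8=t.

ujlft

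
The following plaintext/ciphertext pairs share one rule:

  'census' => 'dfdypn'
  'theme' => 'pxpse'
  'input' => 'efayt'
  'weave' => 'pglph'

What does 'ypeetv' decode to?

The word is reversed, then every letter is shifted forward by 11.
Undoing it on ypeetv: shift back: y−11=n, p−11=e, e−11=t, e−11=t, t−11=i, v−11=k → nettik; then reverse → kitten.

kitten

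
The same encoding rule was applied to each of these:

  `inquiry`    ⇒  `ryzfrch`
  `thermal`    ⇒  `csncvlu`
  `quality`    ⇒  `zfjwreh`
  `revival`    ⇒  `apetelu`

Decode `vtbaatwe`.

Shifts by position in inquiry: pos 0: i→r (+9), pos 1: n→y (+11), pos 2: q→z (+9), pos 3: u→f (+11) — repeating every 2. The shifts repeat in a cycle of length 2: positions 0,1,… shift by +9, +11, then the pattern repeats.
Undoing it on vtbaatwe: v−9=m, t−11=i, b−9=s, a−11=p, a−9=r, t−11=i, w−9=n, e−11=t.

misprint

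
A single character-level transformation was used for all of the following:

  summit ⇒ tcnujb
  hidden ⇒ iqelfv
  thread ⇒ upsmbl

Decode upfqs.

Shifts by position in summit: pos 0: s→t (+1), pos 1: u→c (+8), pos 2: m→n (+1), pos 3: m→u (+8) — repeating every 2. A repeating key of period 2 is used — shifts +1, +8 over and over.
Reversing it on upfqs: u−1=t, p−8=h, f−1=e, q−8=i, s−1=r.

their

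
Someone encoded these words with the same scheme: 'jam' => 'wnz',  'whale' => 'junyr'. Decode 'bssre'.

offer

Compare letters: j→w is +13, a→n is +13, m→z is +13 — a constant shift. Each letter is shifted forward by 13 in the alphabet (a Caesar shift of +13).
Reversing it on bssre: b−13=o, s−13=f, s−13=f, r−13=e, e−13=r.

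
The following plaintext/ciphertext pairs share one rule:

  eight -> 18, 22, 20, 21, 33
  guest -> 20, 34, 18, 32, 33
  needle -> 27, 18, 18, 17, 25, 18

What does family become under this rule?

The number is (letter's place in the alphabet, a=1) + 13.
For family: f=6→19, a=1→14, m=13→26, i=9→22, l=12→25, y=25→38.

19, 14, 26, 22, 25, 38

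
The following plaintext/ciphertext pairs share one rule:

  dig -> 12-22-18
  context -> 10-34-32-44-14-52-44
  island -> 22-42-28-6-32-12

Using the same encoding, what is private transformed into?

36-40-22-48-6-44-14

With a=1..z=26, the number is 2·pos + 4.
On private: p=16→36, r=18→40, i=9→22, v=22→48, a=1→6, t=20→44, e=5→14.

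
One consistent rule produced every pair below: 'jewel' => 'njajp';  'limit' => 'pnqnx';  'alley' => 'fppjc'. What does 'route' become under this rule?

vtzxj

The shift depends on letter class: consonant j→n is +4, but vowel e→j is +5. Two shifts are in play — +5 for a/e/i/o/u, +4 for every other letter.
On route: r(cons)+4=v, o(vowel)+5=t, u(vowel)+5=z, t(cons)+4=x, e(vowel)+5=j.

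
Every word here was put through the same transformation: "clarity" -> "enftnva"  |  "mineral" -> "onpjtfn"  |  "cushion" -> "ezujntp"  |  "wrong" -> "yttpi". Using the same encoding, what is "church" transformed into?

The shift depends on letter class: consonant c→e is +2, but vowel a→f is +5. The rule splits by letter class: vowels +5, consonants +2.
On church: c(cons)+2=e, h(cons)+2=j, u(vowel)+5=z, r(cons)+2=t, c(cons)+2=e, h(cons)+2=j.

ejztej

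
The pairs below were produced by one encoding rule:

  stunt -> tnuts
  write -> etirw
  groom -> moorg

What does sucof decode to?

The output letters match the input read backwards: stunt reversed is tnuts. The word is simply reversed.
Undoing it on sucof: then reverse → focus.

focus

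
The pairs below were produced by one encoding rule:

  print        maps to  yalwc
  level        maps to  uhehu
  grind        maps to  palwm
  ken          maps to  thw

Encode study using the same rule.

bcxmh

The shift depends on letter class: consonant p→y is +9, but vowel i→l is +3. The rule splits by letter class: vowels +3, consonants +9.
On study: s(cons)+9=b, t(cons)+9=c, u(vowel)+3=x, d(cons)+9=m, y(cons)+9=h.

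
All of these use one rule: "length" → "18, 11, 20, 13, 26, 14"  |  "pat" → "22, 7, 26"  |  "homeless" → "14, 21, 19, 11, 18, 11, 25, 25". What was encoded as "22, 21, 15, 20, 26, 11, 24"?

pointer

l is letter #12 and maps to 18: an offset of 6. Letters become their 1-based position plus 6 (so a→7, b→8, …).
Reversing it on 22, 21, 15, 20, 26, 11, 24: 22→(22−6)÷1=16=p, 21→(21−6)÷1=15=o, 15→(15−6)÷1=9=i, 20→(20−6)÷1=14=n, 26→(26−6)÷1=20=t, 11→(11−6)÷1=5=e, 24→(24−6)÷1=18=r.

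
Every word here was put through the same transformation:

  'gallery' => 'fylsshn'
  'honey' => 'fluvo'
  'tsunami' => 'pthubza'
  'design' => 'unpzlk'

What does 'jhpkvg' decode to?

zodiac

The output letters match the input read backwards, each shifted +7: gallery reversed is yrellag. Read the word backwards and shift each letter +7.
Reversing it on jhpkvg: shift back: j−7=c, h−7=a, p−7=i, k−7=d, v−7=o, g−7=z → caidoz; then reverse → zodiac.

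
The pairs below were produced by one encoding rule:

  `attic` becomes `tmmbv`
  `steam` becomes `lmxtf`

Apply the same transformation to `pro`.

ikh

Each letter is shifted forward by 19 in the alphabet (a Caesar shift of +19).
For pro: p+19=i, r+19=k, o+19=h.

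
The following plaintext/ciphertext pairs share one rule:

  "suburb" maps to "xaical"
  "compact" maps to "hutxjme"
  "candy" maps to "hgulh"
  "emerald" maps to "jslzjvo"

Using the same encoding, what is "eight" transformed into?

In suburb: s→x is +5, u→a is +6, b→i is +7, u→c is +8 — the shift increases by 1 each position. The shift increases by 1 at each position, starting from +5: 5, 6, 7, ….
On eight: e+5=j, i+6=o, g+7=n, h+8=p, t+9=c.

jonpc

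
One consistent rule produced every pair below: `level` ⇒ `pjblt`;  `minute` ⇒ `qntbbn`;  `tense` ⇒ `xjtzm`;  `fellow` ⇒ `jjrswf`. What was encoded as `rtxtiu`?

Letter i (0-indexed) is shifted by i+4, so successive shifts are 4, 5, 6, ….
Undoing it on rtxtiu: r−4=n, t−5=o, x−6=r, t−7=m, i−8=a, u−9=l.

normal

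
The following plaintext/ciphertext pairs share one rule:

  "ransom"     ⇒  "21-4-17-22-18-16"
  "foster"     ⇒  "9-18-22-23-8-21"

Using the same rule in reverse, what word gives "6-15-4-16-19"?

r is letter #18 and maps to 21: an offset of 3. Letters become their 1-based position plus 3 (so a→4, b→5, …).
Undoing it on 6-15-4-16-19: 6→(6−3)÷1=3=c, 15→(15−3)÷1=12=l, 4→(4−3)÷1=1=a, 16→(16−3)÷1=13=m, 19→(19−3)÷1=16=p.

clamp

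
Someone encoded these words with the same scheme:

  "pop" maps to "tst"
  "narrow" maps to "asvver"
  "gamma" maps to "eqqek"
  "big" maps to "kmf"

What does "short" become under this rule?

xvslw

The output letters match the input read backwards, each shifted +4: pop reversed is pop. The word is reversed, then every letter is shifted forward by 4.
For short: reverse → trohs; then shift: t+4=x, r+4=v, o+4=s, h+4=l, s+4=w.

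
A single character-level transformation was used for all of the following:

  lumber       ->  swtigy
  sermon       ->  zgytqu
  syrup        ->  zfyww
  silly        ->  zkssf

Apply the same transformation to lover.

The shift depends on letter class: consonant l→s is +7, but vowel u→w is +2. Vowels shift forward by 2 and consonants shift forward by 7.
On lover: l(cons)+7=s, o(vowel)+2=q, v(cons)+7=c, e(vowel)+2=g, r(cons)+7=y.

sqcgy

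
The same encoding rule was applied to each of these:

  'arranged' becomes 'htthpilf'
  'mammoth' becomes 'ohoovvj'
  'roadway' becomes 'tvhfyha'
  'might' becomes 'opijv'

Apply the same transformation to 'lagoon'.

nhivvp

Vowels shift forward by 7 and consonants shift forward by 2.
For lagoon: l(cons)+2=n, a(vowel)+7=h, g(cons)+2=i, o(vowel)+7=v, o(vowel)+7=v, n(cons)+2=p.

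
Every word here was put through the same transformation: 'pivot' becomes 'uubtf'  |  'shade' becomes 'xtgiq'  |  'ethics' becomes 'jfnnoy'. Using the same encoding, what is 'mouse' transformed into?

The shifts repeat in a cycle of length 3: positions 0,1,… shift by +5, +12, +6, then the pattern repeats.
On mouse: m+5=r, o+12=a, u+6=a, s+5=x, e+12=q.

raaxq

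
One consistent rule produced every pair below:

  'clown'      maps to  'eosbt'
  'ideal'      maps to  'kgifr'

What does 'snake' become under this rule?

uqepk

In clown: c→e is +2, l→o is +3, o→s is +4, w→b is +5 — the shift increases by 1 each position. Each letter shifts forward by (position + 2), i.e. 2, 3, 4, … — the shift grows by one for each successive letter.
Applying it to snake: s+2=u, n+3=q, a+4=e, k+5=p, e+6=k.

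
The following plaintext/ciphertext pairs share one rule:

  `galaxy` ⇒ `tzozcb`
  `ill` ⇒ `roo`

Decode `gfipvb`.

turkey

Letters are reflected about the middle of the alphabet (position → 25−position): Atbash.
Decoding gfipvb: g↔t, f↔u, i↔r, p↔k, v↔e, b↔y.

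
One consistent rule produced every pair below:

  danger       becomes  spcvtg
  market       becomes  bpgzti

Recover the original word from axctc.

linen

Compare letters: d→s is +15, a→p is +15, n→c is +15 — a constant shift. It's a constant shift of +15 (ROT15).
Decoding axctc: a−15=l, x−15=i, c−15=n, t−15=e, c−15=n.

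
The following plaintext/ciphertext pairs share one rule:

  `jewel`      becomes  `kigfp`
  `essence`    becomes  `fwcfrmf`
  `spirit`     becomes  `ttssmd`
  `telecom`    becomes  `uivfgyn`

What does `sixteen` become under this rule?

tmhuioo

Shifts by position in jewel: pos 0: j→k (+1), pos 1: e→i (+4), pos 2: w→g (+10), pos 3: e→f (+1), pos 4: l→p (+4) — repeating every 3. It's a Vigenère-style cipher with numeric key [1,4,10]: position i shifts by key[i mod 3].
For sixteen: s+1=t, i+4=m, x+10=h, t+1=u, e+4=i, e+10=o, n+1=o.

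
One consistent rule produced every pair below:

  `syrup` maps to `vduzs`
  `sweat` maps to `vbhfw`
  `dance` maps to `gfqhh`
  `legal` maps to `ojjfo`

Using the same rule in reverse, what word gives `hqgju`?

Shifts by position in syrup: pos 0: s→v (+3), pos 1: y→d (+5), pos 2: r→u (+3), pos 3: u→z (+5) — repeating every 2. It's a Vigenère-style cipher with numeric key [3,5]: position i shifts by key[i mod 2].
Reversing it on hqgju: h−3=e, q−5=l, g−3=d, j−5=e, u−3=r.

elder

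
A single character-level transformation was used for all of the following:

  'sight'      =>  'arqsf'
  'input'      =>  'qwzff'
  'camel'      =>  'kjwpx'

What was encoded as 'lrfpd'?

diver

In sight: s→a is +8, i→r is +9, g→q is +10, h→s is +11 — the shift increases by 1 each position. Each letter shifts forward by (position + 8), i.e. 8, 9, 10, … — the shift grows by one for each successive letter.
Reversing it on lrfpd: l−8=d, r−9=i, f−10=v, p−11=e, d−12=r.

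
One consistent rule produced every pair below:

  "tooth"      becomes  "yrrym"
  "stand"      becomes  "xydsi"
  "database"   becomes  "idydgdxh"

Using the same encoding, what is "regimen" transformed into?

whllrhs

The shift depends on letter class: consonant t→y is +5, but vowel o→r is +3. The rule splits by letter class: vowels +3, consonants +5.
For regimen: r(cons)+5=w, e(vowel)+3=h, g(cons)+5=l, i(vowel)+3=l, m(cons)+5=r, e(vowel)+3=h, n(cons)+5=s.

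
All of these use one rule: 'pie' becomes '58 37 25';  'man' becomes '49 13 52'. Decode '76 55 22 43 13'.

p(#16)→58 and i(#9)→37: differences scale by 3, so n = 3·pos + 10. With a=1..z=26, the number is 3·pos + 10.
Undoing it on 76 55 22 43 13: 76→(76−10)÷3=22=v, 55→(55−10)÷3=15=o, 22→(22−10)÷3=4=d, 43→(43−10)÷3=11=k, 13→(13−10)÷3=1=a.

vodka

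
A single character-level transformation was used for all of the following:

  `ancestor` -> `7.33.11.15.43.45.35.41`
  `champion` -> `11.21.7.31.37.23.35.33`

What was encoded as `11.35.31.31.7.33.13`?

a(#1)→7 and n(#14)→33: differences scale by 2, so n = 2·pos + 5. The formula is n = 2×(alphabet index, a=1) + 5.
Reversing it on 11.35.31.31.7.33.13: 11→(11−5)÷2=3=c, 35→(35−5)÷2=15=o, 31→(31−5)÷2=13=m, 31→(31−5)÷2=13=m, 7→(7−5)÷2=1=a, 33→(33−5)÷2=14=n, 13→(13−5)÷2=4=d.

command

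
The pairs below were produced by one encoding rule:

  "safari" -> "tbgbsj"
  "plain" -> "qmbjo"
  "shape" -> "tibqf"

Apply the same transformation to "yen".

zfo

Every letter moves 1 place later in the alphabet, wrapping around z→a.
For yen: y+1=z, e+1=f, n+1=o.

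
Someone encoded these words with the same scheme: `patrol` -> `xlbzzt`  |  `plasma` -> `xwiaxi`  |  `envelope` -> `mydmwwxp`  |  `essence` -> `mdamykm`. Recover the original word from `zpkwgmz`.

Shifts by position in patrol: pos 0: p→x (+8), pos 1: a→l (+11), pos 2: t→b (+8), pos 3: r→z (+8), pos 4: o→z (+11), pos 5: l→t (+8) — repeating every 3. The shifts repeat in a cycle of length 3: positions 0,1,… shift by +8, +11, +8, then the pattern repeats.
Undoing it on zpkwgmz: z−8=r, p−11=e, k−8=c, w−8=o, g−11=v, m−8=e, z−8=r.

recover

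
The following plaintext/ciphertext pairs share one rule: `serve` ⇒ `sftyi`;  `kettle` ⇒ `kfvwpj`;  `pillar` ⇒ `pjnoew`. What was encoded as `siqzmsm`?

In serve: s→s is +0, e→f is +1, r→t is +2, v→y is +3 — the shift increases by 1 each position. Each letter shifts forward by its position index (0, 1, 2, …) — the shift grows by one for each successive letter.
Decoding siqzmsm: s−0=s, i−1=h, q−2=o, z−3=w, m−4=i, s−5=n, m−6=g.

showing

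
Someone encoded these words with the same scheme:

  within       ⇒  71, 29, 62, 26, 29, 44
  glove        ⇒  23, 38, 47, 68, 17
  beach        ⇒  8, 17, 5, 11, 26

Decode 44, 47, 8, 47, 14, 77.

w(#23)→71 and i(#9)→29: differences scale by 3, so n = 3·pos + 2. The formula is n = 3×(alphabet index, a=1) + 2.
Decoding 44, 47, 8, 47, 14, 77: 44→(44−2)÷3=14=n, 47→(47−2)÷3=15=o, 8→(8−2)÷3=2=b, 47→(47−2)÷3=15=o, 14→(14−2)÷3=4=d, 77→(77−2)÷3=25=y.

nobody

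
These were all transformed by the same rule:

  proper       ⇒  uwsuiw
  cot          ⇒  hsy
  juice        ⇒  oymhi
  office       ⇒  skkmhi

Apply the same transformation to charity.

hmewmyd

The shift depends on letter class: consonant p→u is +5, but vowel o→s is +4. The rule splits by letter class: vowels +4, consonants +5.
Applying it to charity: c(cons)+5=h, h(cons)+5=m, a(vowel)+4=e, r(cons)+5=w, i(vowel)+4=m, t(cons)+5=y, y(cons)+5=d.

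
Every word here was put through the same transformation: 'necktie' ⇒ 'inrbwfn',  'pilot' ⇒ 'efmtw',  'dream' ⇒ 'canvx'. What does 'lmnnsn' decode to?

sleeve

n(13)→i(8) and e(4)→n(13) fit y≡11x+21 (mod 26); the inverse of 11 mod 26 is 19. This is an affine cipher: with a=0,…,z=25, each position x becomes (11x+21) mod 26.
Decoding lmnnsn: l(11)→19·(11−21)≡18=s; m(12)→19·(12−21)≡11=l; n(13)→19·(13−21)≡4=e; n(13)→19·(13−21)≡4=e; s(18)→19·(18−21)≡21=v; n(13)→19·(13−21)≡4=e (all mod 26).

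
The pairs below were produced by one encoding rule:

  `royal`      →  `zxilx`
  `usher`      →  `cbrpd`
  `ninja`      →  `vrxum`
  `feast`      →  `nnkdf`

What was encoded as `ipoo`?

Letter i (0-indexed) is shifted by i+8, so successive shifts are 8, 9, 10, ….
Reversing it on ipoo: i−8=a, p−9=g, o−10=e, o−11=d.

aged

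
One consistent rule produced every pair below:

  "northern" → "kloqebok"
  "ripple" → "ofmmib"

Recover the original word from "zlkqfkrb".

Compare letters: n→k is +23, o→l is +23, r→o is +23 — a constant shift. Every letter moves 23 places later in the alphabet, wrapping around z→a.
Decoding zlkqfkrb: z−23=c, l−23=o, k−23=n, q−23=t, f−23=i, k−23=n, r−23=u, b−23=e.

continue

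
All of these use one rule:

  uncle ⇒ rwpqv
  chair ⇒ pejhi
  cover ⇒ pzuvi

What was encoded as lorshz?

Each letter's alphabet position (a=0..z=25) is mapped through 3·x+9 mod 26 — an affine cipher.
Undoing it on lorshz: l(11)→9·(11−9)≡18=s; o(14)→9·(14−9)≡19=t; r(17)→9·(17−9)≡20=u; s(18)→9·(18−9)≡3=d; h(7)→9·(7−9)≡8=i; z(25)→9·(25−9)≡14=o (all mod 26).

studio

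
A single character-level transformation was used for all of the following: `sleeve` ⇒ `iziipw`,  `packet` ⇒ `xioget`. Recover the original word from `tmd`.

Two steps: reverse the string, then apply a Caesar shift of +4.
Reversing it on tmd: shift back: t−4=p, m−4=i, d−4=z → piz; then reverse → zip.

zip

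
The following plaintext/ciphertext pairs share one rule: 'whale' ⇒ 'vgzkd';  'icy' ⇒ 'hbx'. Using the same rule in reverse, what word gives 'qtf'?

Compare letters: w→v is +25, h→g is +25, a→z is +25 — a constant shift. This is a Caesar cipher with shift 25.
Undoing it on qtf: q−25=r, t−25=u, f−25=g.

rug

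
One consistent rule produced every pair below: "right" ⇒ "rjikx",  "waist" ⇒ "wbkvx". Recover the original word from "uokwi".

In right: r→r is +0, i→j is +1, g→i is +2, h→k is +3 — the shift increases by 1 each position. The shift increases by 1 at each position, starting from +0: 0, 1, 2, ….
Reversing it on uokwi: u−0=u, o−1=n, k−2=i, w−3=t, i−4=e.

unite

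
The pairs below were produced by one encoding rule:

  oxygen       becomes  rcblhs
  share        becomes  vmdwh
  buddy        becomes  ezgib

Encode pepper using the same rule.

Shifts by position in oxygen: pos 0: o→r (+3), pos 1: x→c (+5), pos 2: y→b (+3), pos 3: g→l (+5) — repeating every 2. It's a Vigenère-style cipher with numeric key [3,5]: position i shifts by key[i mod 2].
Applying it to pepper: p+3=s, e+5=j, p+3=s, p+5=u, e+3=h, r+5=w.

sjsuhw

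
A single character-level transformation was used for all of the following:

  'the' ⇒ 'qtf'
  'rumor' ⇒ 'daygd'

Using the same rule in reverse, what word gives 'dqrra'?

The output letters match the input read backwards, each shifted +12: the reversed is eht. Two steps: reverse the string, then apply a Caesar shift of +12.
Undoing it on dqrra: shift back: d−12=r, q−12=e, r−12=f, r−12=f, a−12=o → reffo; then reverse → offer.

offer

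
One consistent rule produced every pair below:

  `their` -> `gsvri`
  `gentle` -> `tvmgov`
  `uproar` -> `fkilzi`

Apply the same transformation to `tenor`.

gvmli

Each pair mirrors across the alphabet (t↔g, h↔s, e↔v): positions sum to 25. Each letter is replaced by its mirror in the alphabet: a↔z, b↔y, c↔x, and so on (the Atbash cipher).
Applying it to tenor: t↔g, e↔v, n↔m, o↔l, r↔i.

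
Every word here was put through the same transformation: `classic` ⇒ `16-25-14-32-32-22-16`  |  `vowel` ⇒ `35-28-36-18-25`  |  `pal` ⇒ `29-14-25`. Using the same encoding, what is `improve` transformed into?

22-26-29-31-28-35-18

Each letter is replaced by its alphabet position (a=1..z=26) + 13.
Applying it to improve: i=9→22, m=13→26, p=16→29, r=18→31, o=15→28, v=22→35, e=5→18.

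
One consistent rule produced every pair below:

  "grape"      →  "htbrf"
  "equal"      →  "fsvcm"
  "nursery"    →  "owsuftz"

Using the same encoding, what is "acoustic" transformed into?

bepwtvje

Shifts by position in grape: pos 0: g→h (+1), pos 1: r→t (+2), pos 2: a→b (+1), pos 3: p→r (+2) — repeating every 2. The shifts repeat in a cycle of length 2: positions 0,1,… shift by +1, +2, then the pattern repeats.
On acoustic: a+1=b, c+2=e, o+1=p, u+2=w, s+1=t, t+2=v, i+1=j, c+2=e.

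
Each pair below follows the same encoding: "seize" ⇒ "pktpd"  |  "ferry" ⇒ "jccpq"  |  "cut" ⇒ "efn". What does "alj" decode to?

The output letters match the input read backwards, each shifted +11: seize reversed is ezies. The word is reversed, then every letter is shifted forward by 11.
Decoding alj: shift back: a−11=p, l−11=a, j−11=y → pay; then reverse → yap.

yap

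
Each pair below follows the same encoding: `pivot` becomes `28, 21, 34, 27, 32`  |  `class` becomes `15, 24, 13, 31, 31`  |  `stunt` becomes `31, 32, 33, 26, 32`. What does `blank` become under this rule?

14, 24, 13, 26, 23

p is letter #16 and maps to 28: an offset of 12. The number is (letter's place in the alphabet, a=1) + 12.
Applying it to blank: b=2→14, l=12→24, a=1→13, n=14→26, k=11→23.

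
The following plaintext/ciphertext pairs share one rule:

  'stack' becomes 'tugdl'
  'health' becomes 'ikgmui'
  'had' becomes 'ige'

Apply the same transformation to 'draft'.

esggu

The shift depends on letter class: consonant s→t is +1, but vowel a→g is +6. Two shifts are in play — +6 for a/e/i/o/u, +1 for every other letter.
On draft: d(cons)+1=e, r(cons)+1=s, a(vowel)+6=g, f(cons)+1=g, t(cons)+1=u.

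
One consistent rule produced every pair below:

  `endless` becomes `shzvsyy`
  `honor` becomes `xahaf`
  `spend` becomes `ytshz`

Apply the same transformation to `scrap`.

ygfut

e(4)→s(18) and n(13)→h(7) fit y≡19x+20 (mod 26); the inverse of 19 mod 26 is 11. This is an affine cipher: with a=0,…,z=25, each position x becomes (19x+20) mod 26.
On scrap: s(18)→19·18+20≡24=y; c(2)→19·2+20≡6=g; r(17)→19·17+20≡5=f; a(0)→19·0+20≡20=u; p(15)→19·15+20≡19=t (all mod 26).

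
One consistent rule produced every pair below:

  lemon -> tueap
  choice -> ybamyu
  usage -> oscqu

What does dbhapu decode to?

throne

l(11)→t(19) and e(4)→u(20) fit y≡11x+2 (mod 26); the inverse of 11 mod 26 is 19. Treating letters as 0–25, the rule is x ↦ 11x + 2 (mod 26).
Undoing it on dbhapu: d(3)→19·(3−2)≡19=t; b(1)→19·(1−2)≡7=h; h(7)→19·(7−2)≡17=r; a(0)→19·(0−2)≡14=o; p(15)→19·(15−2)≡13=n; u(20)→19·(20−2)≡4=e (all mod 26).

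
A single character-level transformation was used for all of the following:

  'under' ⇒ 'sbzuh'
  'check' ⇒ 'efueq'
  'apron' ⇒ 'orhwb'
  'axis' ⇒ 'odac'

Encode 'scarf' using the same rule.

ceohp

u(20)→s(18) and n(13)→b(1) fit y≡21x+14 (mod 26); the inverse of 21 mod 26 is 5. Each letter's alphabet position (a=0..z=25) is mapped through 21·x+14 mod 26 — an affine cipher.
On scarf: s(18)→21·18+14≡2=c; c(2)→21·2+14≡4=e; a(0)→21·0+14≡14=o; r(17)→21·17+14≡7=h; f(5)→21·5+14≡15=p (all mod 26).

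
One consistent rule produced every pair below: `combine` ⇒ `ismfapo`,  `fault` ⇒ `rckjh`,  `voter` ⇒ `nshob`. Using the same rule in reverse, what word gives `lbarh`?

c(2)→i(8) and o(14)→s(18) fit y≡3x+2 (mod 26); the inverse of 3 mod 26 is 9. This is an affine cipher: with a=0,…,z=25, each position x becomes (3x+2) mod 26.
Decoding lbarh: l(11)→9·(11−2)≡3=d; b(1)→9·(1−2)≡17=r; a(0)→9·(0−2)≡8=i; r(17)→9·(17−2)≡5=f; h(7)→9·(7−2)≡19=t (all mod 26).

drift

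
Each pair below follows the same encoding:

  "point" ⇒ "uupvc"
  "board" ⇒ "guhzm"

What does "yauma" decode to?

In point: p→u is +5, o→u is +6, i→p is +7, n→v is +8 — the shift increases by 1 each position. The shift increases by 1 at each position, starting from +5: 5, 6, 7, ….
Reversing it on yauma: y−5=t, a−6=u, u−7=n, m−8=e, a−9=r.

tuner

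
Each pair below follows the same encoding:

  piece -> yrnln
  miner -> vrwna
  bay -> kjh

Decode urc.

lit

Compare letters: p→y is +9, i→r is +9, e→n is +9 — a constant shift. Every letter moves 9 places later in the alphabet, wrapping around z→a.
Undoing it on urc: u−9=l, r−9=i, c−9=t.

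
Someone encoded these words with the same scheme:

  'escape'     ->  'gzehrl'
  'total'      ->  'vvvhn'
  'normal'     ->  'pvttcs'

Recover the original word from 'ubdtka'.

submit

Shifts by position in escape: pos 0: e→g (+2), pos 1: s→z (+7), pos 2: c→e (+2), pos 3: a→h (+7) — repeating every 2. It's a Vigenère-style cipher with numeric key [2,7]: position i shifts by key[i mod 2].
Undoing it on ubdtka: u−2=s, b−7=u, d−2=b, t−7=m, k−2=i, a−7=t.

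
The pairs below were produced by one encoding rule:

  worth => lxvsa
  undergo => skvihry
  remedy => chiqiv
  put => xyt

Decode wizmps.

The output letters match the input read backwards, each shifted +4: worth reversed is htrow. Read the word backwards and shift each letter +4.
Undoing it on wizmps: shift back: w−4=s, i−4=e, z−4=v, m−4=i, p−4=l, s−4=o → sevilo; then reverse → olives.

olives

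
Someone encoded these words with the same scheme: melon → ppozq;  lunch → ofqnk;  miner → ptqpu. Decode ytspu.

viper

It's a Vigenère-style cipher with numeric key [3,11]: position i shifts by key[i mod 2].
Reversing it on ytspu: y−3=v, t−11=i, s−3=p, p−11=e, u−3=r.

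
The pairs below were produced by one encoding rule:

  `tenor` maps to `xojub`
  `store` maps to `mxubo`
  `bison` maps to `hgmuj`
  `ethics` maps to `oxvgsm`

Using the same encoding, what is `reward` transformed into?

boewbd

t(19)→x(23) and e(4)→o(14) fit y≡11x+22 (mod 26); the inverse of 11 mod 26 is 19. Each letter's alphabet position (a=0..z=25) is mapped through 11·x+22 mod 26 — an affine cipher.
For reward: r(17)→11·17+22≡1=b; e(4)→11·4+22≡14=o; w(22)→11·22+22≡4=e; a(0)→11·0+22≡22=w; r(17)→11·17+22≡1=b; d(3)→11·3+22≡3=d (all mod 26).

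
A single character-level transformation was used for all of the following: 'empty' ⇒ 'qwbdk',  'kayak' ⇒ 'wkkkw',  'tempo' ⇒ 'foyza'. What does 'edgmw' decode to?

stuck

Shifts by position in empty: pos 0: e→q (+12), pos 1: m→w (+10), pos 2: p→b (+12), pos 3: t→d (+10) — repeating every 2. A repeating key of period 2 is used — shifts +12, +10 over and over.
Reversing it on edgmw: e−12=s, d−10=t, g−12=u, m−10=c, w−12=k.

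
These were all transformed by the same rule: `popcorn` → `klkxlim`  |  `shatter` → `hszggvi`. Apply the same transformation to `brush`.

Each pair mirrors across the alphabet (p↔k, o↔l, p↔k): positions sum to 25. Letters are reflected about the middle of the alphabet (position → 25−position): Atbash.
On brush: b↔y, r↔i, u↔f, s↔h, h↔s.

yifhs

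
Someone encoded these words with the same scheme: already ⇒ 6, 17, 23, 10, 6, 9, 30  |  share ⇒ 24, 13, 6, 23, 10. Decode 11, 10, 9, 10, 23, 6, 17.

a is letter #1 and maps to 6: an offset of 5. The number is (letter's place in the alphabet, a=1) + 5.
Decoding 11, 10, 9, 10, 23, 6, 17: 11→(11−5)÷1=6=f, 10→(10−5)÷1=5=e, 9→(9−5)÷1=4=d, 10→(10−5)÷1=5=e, 23→(23−5)÷1=18=r, 6→(6−5)÷1=1=a, 17→(17−5)÷1=12=l.

federal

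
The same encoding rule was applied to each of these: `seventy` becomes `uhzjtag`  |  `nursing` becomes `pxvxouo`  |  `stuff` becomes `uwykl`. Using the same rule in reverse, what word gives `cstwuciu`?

Each letter shifts forward by (position + 2), i.e. 2, 3, 4, … — the shift grows by one for each successive letter.
Undoing it on cstwuciu: c−2=a, s−3=p, t−4=p, w−5=r, u−6=o, c−7=v, i−8=a, u−9=l.

approval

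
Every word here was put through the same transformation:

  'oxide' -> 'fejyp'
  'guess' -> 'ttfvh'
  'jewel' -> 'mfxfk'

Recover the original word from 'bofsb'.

The output letters match the input read backwards, each shifted +1: oxide reversed is edixo. Two steps: reverse the string, then apply a Caesar shift of +1.
Reversing it on bofsb: shift back: b−1=a, o−1=n, f−1=e, s−1=r, b−1=a → anera; then reverse → arena.

arena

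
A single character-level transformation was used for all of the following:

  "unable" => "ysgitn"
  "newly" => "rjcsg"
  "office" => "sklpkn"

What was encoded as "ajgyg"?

weary

In unable: u→y is +4, n→s is +5, a→g is +6, b→i is +7 — the shift increases by 1 each position. Each letter shifts forward by (position + 4), i.e. 4, 5, 6, … — the shift grows by one for each successive letter.
Undoing it on ajgyg: a−4=w, j−5=e, g−6=a, y−7=r, g−8=y.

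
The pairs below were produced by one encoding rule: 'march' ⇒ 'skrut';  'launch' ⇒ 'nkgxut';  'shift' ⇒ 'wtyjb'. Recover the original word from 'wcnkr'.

This is an affine cipher: with a=0,…,z=25, each position x becomes (5x+10) mod 26.
Reversing it on wcnkr: w(22)→21·(22−10)≡18=s; c(2)→21·(2−10)≡14=o; n(13)→21·(13−10)≡11=l; k(10)→21·(10−10)≡0=a; r(17)→21·(17−10)≡17=r (all mod 26).

solar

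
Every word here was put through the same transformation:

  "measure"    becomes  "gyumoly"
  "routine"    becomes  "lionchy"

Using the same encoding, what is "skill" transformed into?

Compare letters: m→g is +20, e→y is +20, a→u is +20 — a constant shift. This is a Caesar cipher with shift 20.
On skill: s+20=m, k+20=e, i+20=c, l+20=f, l+20=f.

mecff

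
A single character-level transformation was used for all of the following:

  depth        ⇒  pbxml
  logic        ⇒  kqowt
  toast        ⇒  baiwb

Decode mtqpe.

The output letters match the input read backwards, each shifted +8: depth reversed is htped. Two steps: reverse the string, then apply a Caesar shift of +8.
Undoing it on mtqpe: shift back: m−8=e, t−8=l, q−8=i, p−8=h, e−8=w → elihw; then reverse → while.

while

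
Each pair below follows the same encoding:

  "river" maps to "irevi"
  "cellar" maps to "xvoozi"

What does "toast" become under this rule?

glzhg

Each letter is replaced by its mirror in the alphabet: a↔z, b↔y, c↔x, and so on (the Atbash cipher).
On toast: t↔g, o↔l, a↔z, s↔h, t↔g.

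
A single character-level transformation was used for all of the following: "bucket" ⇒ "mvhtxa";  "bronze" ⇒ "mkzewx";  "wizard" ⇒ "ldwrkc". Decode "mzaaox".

b(1)→m(12) and u(20)→v(21) fit y≡21x+17 (mod 26); the inverse of 21 mod 26 is 5. This is an affine cipher: with a=0,…,z=25, each position x becomes (21x+17) mod 26.
Undoing it on mzaaox: m(12)→5·(12−17)≡1=b; z(25)→5·(25−17)≡14=o; a(0)→5·(0−17)≡19=t; a(0)→5·(0−17)≡19=t; o(14)→5·(14−17)≡11=l; x(23)→5·(23−17)≡4=e (all mod 26).

bottle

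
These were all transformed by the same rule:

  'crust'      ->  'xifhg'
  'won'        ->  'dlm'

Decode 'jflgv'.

quote

Each pair mirrors across the alphabet (c↔x, r↔i, u↔f): positions sum to 25. This is the alphabet-reversal cipher (Atbash): a becomes z, b becomes y, etc.
Decoding jflgv: j↔q, f↔u, l↔o, g↔t, v↔e.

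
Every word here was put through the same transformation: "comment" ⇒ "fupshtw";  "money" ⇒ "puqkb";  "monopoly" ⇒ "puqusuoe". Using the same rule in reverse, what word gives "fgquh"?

Shifts by position in comment: pos 0: c→f (+3), pos 1: o→u (+6), pos 2: m→p (+3), pos 3: m→s (+6) — repeating every 2. It's a Vigenère-style cipher with numeric key [3,6]: position i shifts by key[i mod 2].
Reversing it on fgquh: f−3=c, g−6=a, q−3=n, u−6=o, h−3=e.

canoe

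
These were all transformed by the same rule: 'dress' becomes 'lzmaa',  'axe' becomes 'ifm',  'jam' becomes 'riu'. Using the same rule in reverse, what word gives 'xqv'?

pin

Each letter is shifted forward by 8 in the alphabet (a Caesar shift of +8).
Decoding xqv: x−8=p, q−8=i, v−8=n.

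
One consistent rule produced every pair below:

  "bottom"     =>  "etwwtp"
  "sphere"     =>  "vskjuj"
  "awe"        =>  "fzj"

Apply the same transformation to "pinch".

snqfk

The shift depends on letter class: consonant b→e is +3, but vowel o→t is +5. The rule splits by letter class: vowels +5, consonants +3.
For pinch: p(cons)+3=s, i(vowel)+5=n, n(cons)+3=q, c(cons)+3=f, h(cons)+3=k.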